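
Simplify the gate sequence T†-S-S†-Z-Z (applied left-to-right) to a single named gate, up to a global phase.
T†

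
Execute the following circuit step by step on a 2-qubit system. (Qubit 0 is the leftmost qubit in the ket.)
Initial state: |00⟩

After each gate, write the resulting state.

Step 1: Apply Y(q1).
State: i|01⟩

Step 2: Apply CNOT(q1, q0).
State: i|11⟩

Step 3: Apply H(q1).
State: (1/√2)i|10⟩ - (1/√2)i|11⟩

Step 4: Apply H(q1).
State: i|11⟩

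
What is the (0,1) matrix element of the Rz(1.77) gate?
0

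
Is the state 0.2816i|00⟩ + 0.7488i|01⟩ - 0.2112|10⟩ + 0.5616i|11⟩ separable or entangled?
Entangled

Writing the state as a|00⟩ + b|01⟩ + c|10⟩ + d|11⟩, it is a product state iff ad − bc = 0.
Here (a, b, c, d) = (0.2816i, 0.7488i, -0.2112, 0.5616i): ad − bc = (0.2816i)(0.5616i) − (0.7488i)(-0.2112) = (-0.1581 + 0.1581i) ≠ 0, so the state is entangled.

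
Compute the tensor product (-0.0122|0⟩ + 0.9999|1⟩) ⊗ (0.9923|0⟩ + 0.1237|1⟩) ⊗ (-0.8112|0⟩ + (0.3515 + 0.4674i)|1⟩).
0.00982|000⟩ + (-0.004255 - 0.005658i)|001⟩ + 0.001224|010⟩ + (-0.0005305 - 0.0007054i)|011⟩ - 0.8049|100⟩ + (0.3488 + 0.4638i)|101⟩ - 0.1003|110⟩ + (0.04348 + 0.05781i)|111⟩

amp(|b₁b₂…⟩) = product of the factor amplitudes for bits b₁, b₂, …; only kets whose every factor amplitude is nonzero survive.
|000⟩: (-0.0122)(0.9923)(-0.8112) = 0.00982
|001⟩: (-0.0122)(0.9923)(0.3515 + 0.4674i) = (-0.004255 - 0.005658i)
|010⟩: (-0.0122)(0.1237)(-0.8112) = 0.001224
|011⟩: (-0.0122)(0.1237)(0.3515 + 0.4674i) = (-0.0005305 - 0.0007054i)
|100⟩: (0.9999)(0.9923)(-0.8112) = -0.8049
|101⟩: (0.9999)(0.9923)(0.3515 + 0.4674i) = (0.3488 + 0.4638i)
|110⟩: (0.9999)(0.1237)(-0.8112) = -0.1003
|111⟩: (0.9999)(0.1237)(0.3515 + 0.4674i) = (0.04348 + 0.05781i)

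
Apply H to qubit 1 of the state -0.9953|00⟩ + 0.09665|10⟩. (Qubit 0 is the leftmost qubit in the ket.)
-0.7038|00⟩ - 0.7038|01⟩ + 0.06834|10⟩ + 0.06834|11⟩

H on qubit 1 mixes each pair of kets that differ only in qubit 1: amplitudes (a, b) of (|…0…⟩, |…1…⟩) become ((a + b)/√2, (a − b)/√2). Kets absent from the input have amplitude 0.
(|00⟩, |01⟩): (a, b) = (-0.9953, 0) → (-0.7038, -0.7038)
(|10⟩, |11⟩): (a, b) = (0.09665, 0) → (0.06834, 0.06834)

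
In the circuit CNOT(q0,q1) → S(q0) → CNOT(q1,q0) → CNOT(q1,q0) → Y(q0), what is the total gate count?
5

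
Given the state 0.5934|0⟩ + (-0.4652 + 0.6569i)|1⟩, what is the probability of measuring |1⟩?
0.6479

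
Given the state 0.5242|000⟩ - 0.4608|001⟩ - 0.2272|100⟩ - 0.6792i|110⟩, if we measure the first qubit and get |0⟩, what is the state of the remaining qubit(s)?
0.7511|00⟩ - 0.6602|01⟩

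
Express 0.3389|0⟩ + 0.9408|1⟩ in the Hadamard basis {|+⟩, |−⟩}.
0.9049|+⟩ - 0.4256|−⟩

With |ψ⟩ = α|0⟩ + β|1⟩, the Hadamard-basis coefficients are ⟨+|ψ⟩ = (α + β)/√2 and ⟨−|ψ⟩ = (α − β)/√2.
Here α = 0.3389, β = 0.9408: (α + β)/√2 = 0.9049, (α − β)/√2 = -0.4256.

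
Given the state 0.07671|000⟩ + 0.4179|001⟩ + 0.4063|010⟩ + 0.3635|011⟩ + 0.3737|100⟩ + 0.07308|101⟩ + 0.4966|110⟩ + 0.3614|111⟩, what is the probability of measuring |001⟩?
0.1746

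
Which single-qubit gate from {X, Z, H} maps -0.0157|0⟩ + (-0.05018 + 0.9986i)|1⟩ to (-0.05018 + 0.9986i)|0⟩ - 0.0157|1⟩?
X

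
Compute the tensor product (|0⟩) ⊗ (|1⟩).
|01⟩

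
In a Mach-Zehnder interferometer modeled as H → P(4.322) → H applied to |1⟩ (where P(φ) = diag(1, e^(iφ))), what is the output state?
(0.6903 + 0.4624i)|0⟩ + (0.3097 - 0.4624i)|1⟩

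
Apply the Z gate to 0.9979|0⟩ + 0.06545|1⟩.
0.9979|0⟩ - 0.06545|1⟩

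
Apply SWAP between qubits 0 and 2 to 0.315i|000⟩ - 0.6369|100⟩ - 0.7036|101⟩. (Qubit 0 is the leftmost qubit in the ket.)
0.315i|000⟩ - 0.6369|001⟩ - 0.7036|101⟩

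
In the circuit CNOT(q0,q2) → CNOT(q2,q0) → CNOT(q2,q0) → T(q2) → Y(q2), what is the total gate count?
5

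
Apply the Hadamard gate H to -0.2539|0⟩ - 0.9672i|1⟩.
(-0.1795 - 0.6839i)|0⟩ + (-0.1795 + 0.6839i)|1⟩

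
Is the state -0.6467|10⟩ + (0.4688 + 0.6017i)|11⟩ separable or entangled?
Separable

Writing the state as a|00⟩ + b|01⟩ + c|10⟩ + d|11⟩, it is a product state iff ad − bc = 0.
Here (a, b, c, d) = (0, 0, -0.6467, (0.4688 + 0.6017i)): ad − bc = (0)(0.4688 + 0.6017i) − (0)(-0.6467) = 0, so the state is separable.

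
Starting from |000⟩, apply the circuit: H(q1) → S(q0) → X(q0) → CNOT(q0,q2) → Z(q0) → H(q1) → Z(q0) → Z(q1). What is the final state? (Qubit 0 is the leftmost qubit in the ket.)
|101⟩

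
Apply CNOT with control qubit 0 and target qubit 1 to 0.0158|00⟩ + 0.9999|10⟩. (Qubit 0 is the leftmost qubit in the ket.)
0.0158|00⟩ + 0.9999|11⟩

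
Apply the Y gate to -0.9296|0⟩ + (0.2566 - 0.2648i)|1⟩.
(-0.2648 - 0.2566i)|0⟩ - 0.9296i|1⟩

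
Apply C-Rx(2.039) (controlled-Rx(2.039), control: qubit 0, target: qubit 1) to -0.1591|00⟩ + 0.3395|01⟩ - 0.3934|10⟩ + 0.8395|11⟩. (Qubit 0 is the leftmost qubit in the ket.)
-0.1591|00⟩ + 0.3395|01⟩ + (-0.2061 - 0.7151i)|10⟩ + (0.4397 + 0.3351i)|11⟩

C-Rx(2.039) leaves the control-|0⟩ kets |00⟩, |01⟩ unchanged and applies Rx(2.039) to qubit 1 on the control-|1⟩ pair (|10⟩, |11⟩).
Rx(2.039) = [[cos(θ/2), −i·sin(θ/2)], [−i·sin(θ/2), cos(θ/2)]]; θ = 2.039, cos(θ/2) ≈ 0.523792, sin(θ/2) ≈ 0.851846.
With a = amp(|10⟩) = -0.3934 and b = amp(|11⟩) = 0.8395:
new amp(|10⟩) = (0.523792)·a + (-0.851846i)·b = (-0.2061 - 0.7151i)
new amp(|11⟩) = (-0.851846i)·a + (0.523792)·b = (0.4397 + 0.3351i)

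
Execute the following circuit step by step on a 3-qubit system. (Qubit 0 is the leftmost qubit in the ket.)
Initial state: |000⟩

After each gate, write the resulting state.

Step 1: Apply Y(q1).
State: i|010⟩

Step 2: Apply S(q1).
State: -|010⟩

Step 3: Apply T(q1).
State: (-1/√2 - (1/√2)i)|010⟩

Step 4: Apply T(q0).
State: (-1/√2 - (1/√2)i)|010⟩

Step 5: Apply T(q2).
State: (-1/√2 - (1/√2)i)|010⟩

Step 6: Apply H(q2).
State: (-1/2 - (1/2)i)|010⟩ + (-1/2 - (1/2)i)|011⟩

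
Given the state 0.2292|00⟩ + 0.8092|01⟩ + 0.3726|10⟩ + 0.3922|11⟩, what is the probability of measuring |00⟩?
0.05253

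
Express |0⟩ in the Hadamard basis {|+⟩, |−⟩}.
1/√2|+⟩ + 1/√2|−⟩

With |ψ⟩ = α|0⟩ + β|1⟩, the Hadamard-basis coefficients are ⟨+|ψ⟩ = (α + β)/√2 and ⟨−|ψ⟩ = (α − β)/√2.
Here α = 1, β = 0: (α + β)/√2 = 1/√2, (α − β)/√2 = 1/√2.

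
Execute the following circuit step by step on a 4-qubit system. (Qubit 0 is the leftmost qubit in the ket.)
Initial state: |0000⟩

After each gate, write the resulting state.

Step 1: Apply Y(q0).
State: i|1000⟩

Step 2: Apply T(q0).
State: (-1/√2 + (1/√2)i)|1000⟩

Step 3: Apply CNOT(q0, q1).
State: (-1/√2 + (1/√2)i)|1100⟩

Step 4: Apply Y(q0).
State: (1/√2 + (1/√2)i)|0100⟩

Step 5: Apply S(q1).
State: (-1/√2 + (1/√2)i)|0100⟩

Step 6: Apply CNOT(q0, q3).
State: (-1/√2 + (1/√2)i)|0100⟩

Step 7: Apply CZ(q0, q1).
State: (-1/√2 + (1/√2)i)|0100⟩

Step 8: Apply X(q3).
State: (-1/√2 + (1/√2)i)|0101⟩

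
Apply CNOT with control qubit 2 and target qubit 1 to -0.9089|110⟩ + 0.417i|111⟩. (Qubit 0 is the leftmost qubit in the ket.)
0.417i|101⟩ - 0.9089|110⟩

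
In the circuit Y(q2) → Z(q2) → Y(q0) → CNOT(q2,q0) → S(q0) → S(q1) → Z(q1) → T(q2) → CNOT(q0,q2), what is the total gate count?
9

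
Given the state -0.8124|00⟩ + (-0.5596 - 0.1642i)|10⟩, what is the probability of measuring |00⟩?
0.66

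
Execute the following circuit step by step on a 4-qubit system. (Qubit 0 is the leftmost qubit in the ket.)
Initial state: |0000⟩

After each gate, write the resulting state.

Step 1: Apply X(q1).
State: |0100⟩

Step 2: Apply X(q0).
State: |1100⟩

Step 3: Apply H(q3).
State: 1/√2|1100⟩ + 1/√2|1101⟩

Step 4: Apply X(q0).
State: 1/√2|0100⟩ + 1/√2|0101⟩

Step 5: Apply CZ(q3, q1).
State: 1/√2|0100⟩ - 1/√2|0101⟩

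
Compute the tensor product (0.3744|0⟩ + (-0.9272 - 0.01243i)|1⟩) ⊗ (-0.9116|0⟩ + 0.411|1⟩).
-0.3413|00⟩ + 0.1539|01⟩ + (0.8452 + 0.01133i)|10⟩ + (-0.3811 - 0.005109i)|11⟩

amp(|b₁b₂…⟩) = product of the factor amplitudes for bits b₁, b₂, …; only kets whose every factor amplitude is nonzero survive.
|00⟩: (0.3744)(-0.9116) = -0.3413
|01⟩: (0.3744)(0.411) = 0.1539
|10⟩: (-0.9272 - 0.01243i)(-0.9116) = (0.8452 + 0.01133i)
|11⟩: (-0.9272 - 0.01243i)(0.411) = (-0.3811 - 0.005109i)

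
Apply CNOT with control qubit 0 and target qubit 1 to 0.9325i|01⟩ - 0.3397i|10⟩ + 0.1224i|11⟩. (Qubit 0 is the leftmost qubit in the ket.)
0.9325i|01⟩ + 0.1224i|10⟩ - 0.3397i|11⟩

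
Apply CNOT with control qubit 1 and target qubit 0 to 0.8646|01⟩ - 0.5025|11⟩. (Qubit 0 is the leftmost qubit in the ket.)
-0.5025|01⟩ + 0.8646|11⟩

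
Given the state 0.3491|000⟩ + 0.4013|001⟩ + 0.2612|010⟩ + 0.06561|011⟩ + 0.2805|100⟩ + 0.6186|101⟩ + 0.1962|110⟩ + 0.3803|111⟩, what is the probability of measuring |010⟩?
0.06823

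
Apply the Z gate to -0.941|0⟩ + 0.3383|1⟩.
-0.941|0⟩ - 0.3383|1⟩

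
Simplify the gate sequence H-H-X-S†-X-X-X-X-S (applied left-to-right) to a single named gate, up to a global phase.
X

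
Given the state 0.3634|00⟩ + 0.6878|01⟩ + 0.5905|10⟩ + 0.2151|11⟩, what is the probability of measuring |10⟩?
0.3487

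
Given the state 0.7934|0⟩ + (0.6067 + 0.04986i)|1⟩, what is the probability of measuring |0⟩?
0.6295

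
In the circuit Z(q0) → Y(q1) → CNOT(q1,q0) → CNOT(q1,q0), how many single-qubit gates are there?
2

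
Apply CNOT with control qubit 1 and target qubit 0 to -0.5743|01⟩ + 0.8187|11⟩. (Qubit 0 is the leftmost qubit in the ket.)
0.8187|01⟩ - 0.5743|11⟩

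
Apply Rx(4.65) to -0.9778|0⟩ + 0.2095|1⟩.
(0.6695 - 0.1527i)|0⟩ + (-0.1434 + 0.7126i)|1⟩

Rx(4.65) = [[cos(θ/2), −i·sin(θ/2)], [−i·sin(θ/2), cos(θ/2)]]; θ = 4.65, cos(θ/2) ≈ -0.684709, sin(θ/2) ≈ 0.728817.
With a = amp(|0⟩) = -0.9778 and b = amp(|1⟩) = 0.2095:
new amp(|0⟩) = (-0.684709)·a + (-0.728817i)·b = (0.6695 - 0.1527i)
new amp(|1⟩) = (-0.728817i)·a + (-0.684709)·b = (-0.1434 + 0.7126i)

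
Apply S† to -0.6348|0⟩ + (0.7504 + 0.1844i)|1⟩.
-0.6348|0⟩ + (0.1844 - 0.7504i)|1⟩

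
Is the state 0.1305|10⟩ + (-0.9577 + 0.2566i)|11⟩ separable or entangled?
Separable

Writing the state as a|00⟩ + b|01⟩ + c|10⟩ + d|11⟩, it is a product state iff ad − bc = 0.
Here (a, b, c, d) = (0, 0, 0.1305, (-0.9577 + 0.2566i)): ad − bc = (0)(-0.9577 + 0.2566i) − (0)(0.1305) = 0, so the state is separable.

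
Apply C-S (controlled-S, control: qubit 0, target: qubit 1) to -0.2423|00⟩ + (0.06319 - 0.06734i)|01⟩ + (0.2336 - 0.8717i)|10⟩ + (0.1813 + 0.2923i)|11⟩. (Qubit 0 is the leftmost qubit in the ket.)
-0.2423|00⟩ + (0.06319 - 0.06734i)|01⟩ + (0.2336 - 0.8717i)|10⟩ + (-0.2923 + 0.1813i)|11⟩

C-S leaves the control-|0⟩ kets |00⟩, |01⟩ unchanged and applies S to qubit 1 on the control-|1⟩ pair (|10⟩, |11⟩).
S = [[1, 0], [0, i]].
With a = amp(|10⟩) = (0.2336 - 0.8717i) and b = amp(|11⟩) = (0.1813 + 0.2923i):
new amp(|10⟩) = (1)·a = (0.2336 - 0.8717i)
new amp(|11⟩) = (i)·b = (-0.2923 + 0.1813i)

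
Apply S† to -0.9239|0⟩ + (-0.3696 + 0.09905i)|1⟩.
-0.9239|0⟩ + (0.09905 + 0.3696i)|1⟩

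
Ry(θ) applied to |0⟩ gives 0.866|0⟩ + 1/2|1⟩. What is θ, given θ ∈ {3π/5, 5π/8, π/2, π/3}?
π/3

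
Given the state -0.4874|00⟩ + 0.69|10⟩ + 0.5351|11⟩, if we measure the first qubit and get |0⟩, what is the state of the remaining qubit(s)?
-|0⟩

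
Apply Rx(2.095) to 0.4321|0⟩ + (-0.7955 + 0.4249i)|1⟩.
(0.584 + 0.689i)|0⟩ + (-0.3975 - 0.1619i)|1⟩

Rx(2.095) = [[cos(θ/2), −i·sin(θ/2)], [−i·sin(θ/2), cos(θ/2)]]; θ = 2.095, cos(θ/2) ≈ 0.499738, sin(θ/2) ≈ 0.866177.
With a = amp(|0⟩) = 0.4321 and b = amp(|1⟩) = (-0.7955 + 0.4249i):
new amp(|0⟩) = (0.499738)·a + (-0.866177i)·b = (0.584 + 0.689i)
new amp(|1⟩) = (-0.866177i)·a + (0.499738)·b = (-0.3975 - 0.1619i)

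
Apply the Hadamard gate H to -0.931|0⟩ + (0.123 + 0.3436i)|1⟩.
(-0.5713 + 0.243i)|0⟩ + (-0.7453 - 0.243i)|1⟩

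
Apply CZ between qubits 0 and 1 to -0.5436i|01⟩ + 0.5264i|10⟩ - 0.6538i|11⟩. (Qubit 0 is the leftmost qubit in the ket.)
-0.5436i|01⟩ + 0.5264i|10⟩ + 0.6538i|11⟩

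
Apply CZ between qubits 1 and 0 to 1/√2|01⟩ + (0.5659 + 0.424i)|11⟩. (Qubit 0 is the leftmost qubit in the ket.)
1/√2|01⟩ + (-0.5659 - 0.424i)|11⟩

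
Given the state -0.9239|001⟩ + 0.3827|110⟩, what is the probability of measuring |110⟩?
0.1465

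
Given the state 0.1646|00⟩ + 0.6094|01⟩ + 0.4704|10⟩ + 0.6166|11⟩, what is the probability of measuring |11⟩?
0.3802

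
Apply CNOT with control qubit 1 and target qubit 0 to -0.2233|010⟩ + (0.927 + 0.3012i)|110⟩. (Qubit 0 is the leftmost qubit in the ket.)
(0.927 + 0.3012i)|010⟩ - 0.2233|110⟩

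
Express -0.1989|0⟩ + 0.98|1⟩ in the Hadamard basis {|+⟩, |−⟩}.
0.5523|+⟩ - 0.8336|−⟩

With |ψ⟩ = α|0⟩ + β|1⟩, the Hadamard-basis coefficients are ⟨+|ψ⟩ = (α + β)/√2 and ⟨−|ψ⟩ = (α − β)/√2.
Here α = -0.1989, β = 0.98: (α + β)/√2 = 0.5523, (α − β)/√2 = -0.8336.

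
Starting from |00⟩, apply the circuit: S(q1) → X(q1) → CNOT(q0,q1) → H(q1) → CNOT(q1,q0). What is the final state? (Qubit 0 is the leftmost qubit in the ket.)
1/√2|00⟩ - 1/√2|11⟩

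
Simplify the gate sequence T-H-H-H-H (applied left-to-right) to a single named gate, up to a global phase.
T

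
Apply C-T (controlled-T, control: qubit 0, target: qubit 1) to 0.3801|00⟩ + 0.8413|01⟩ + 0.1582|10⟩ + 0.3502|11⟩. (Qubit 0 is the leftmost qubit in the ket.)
0.3801|00⟩ + 0.8413|01⟩ + 0.1582|10⟩ + (0.2476 + 0.2476i)|11⟩

C-T leaves the control-|0⟩ kets |00⟩, |01⟩ unchanged and applies T to qubit 1 on the control-|1⟩ pair (|10⟩, |11⟩).
T = [[1, 0], [0, (1/√2 + (1/√2)i)]].
With a = amp(|10⟩) = 0.1582 and b = amp(|11⟩) = 0.3502:
new amp(|10⟩) = (1)·a = 0.1582
new amp(|11⟩) = (1/√2 + (1/√2)i)·b = (0.2476 + 0.2476i)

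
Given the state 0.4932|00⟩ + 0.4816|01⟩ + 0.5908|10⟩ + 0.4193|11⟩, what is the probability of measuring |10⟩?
0.349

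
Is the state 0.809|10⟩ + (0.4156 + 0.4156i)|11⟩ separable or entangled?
Separable

Writing the state as a|00⟩ + b|01⟩ + c|10⟩ + d|11⟩, it is a product state iff ad − bc = 0.
Here (a, b, c, d) = (0, 0, 0.809, (0.4156 + 0.4156i)): ad − bc = (0)(0.4156 + 0.4156i) − (0)(0.809) = 0, so the state is separable.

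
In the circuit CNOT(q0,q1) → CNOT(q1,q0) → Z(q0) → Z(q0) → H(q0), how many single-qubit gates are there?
3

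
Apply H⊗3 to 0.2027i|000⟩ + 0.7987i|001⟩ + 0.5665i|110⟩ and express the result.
0.5543i|000⟩ - 0.01043i|001⟩ + 0.1538i|010⟩ - 0.411i|011⟩ + 0.1538i|100⟩ - 0.411i|101⟩ + 0.5543i|110⟩ - 0.01043i|111⟩

H⊗3 gives amp(|y⟩) = (1/2√2) Σ_x (−1)^(x·y) amp(|x⟩), where x·y is the number of positions in which both x and y have a 1.
|000⟩: (0.2027i + 0.7987i + 0.5665i)/(2√2) = 0.5543i
|001⟩: (0.2027i - 0.7987i + 0.5665i)/(2√2) = -0.01043i
|010⟩: (0.2027i + 0.7987i - 0.5665i)/(2√2) = 0.1538i
|011⟩: (0.2027i - 0.7987i - 0.5665i)/(2√2) = -0.411i
|100⟩: (0.2027i + 0.7987i - 0.5665i)/(2√2) = 0.1538i
|101⟩: (0.2027i - 0.7987i - 0.5665i)/(2√2) = -0.411i
|110⟩: (0.2027i + 0.7987i + 0.5665i)/(2√2) = 0.5543i
|111⟩: (0.2027i - 0.7987i + 0.5665i)/(2√2) = -0.01043i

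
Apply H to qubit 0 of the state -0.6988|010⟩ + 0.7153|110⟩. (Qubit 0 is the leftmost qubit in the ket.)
0.01167|010⟩ - 0.9999|110⟩

H on qubit 0 mixes each pair of kets that differ only in qubit 0: amplitudes (a, b) of (|…0…⟩, |…1…⟩) become ((a + b)/√2, (a − b)/√2). Kets absent from the input have amplitude 0.
(|010⟩, |110⟩): (a, b) = (-0.6988, 0.7153) → (0.01167, -0.9999)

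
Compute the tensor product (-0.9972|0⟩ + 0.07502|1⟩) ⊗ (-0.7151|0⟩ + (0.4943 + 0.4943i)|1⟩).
0.7131|00⟩ + (-0.4929 - 0.4929i)|01⟩ - 0.05365|10⟩ + (0.03708 + 0.03708i)|11⟩

amp(|b₁b₂…⟩) = product of the factor amplitudes for bits b₁, b₂, …; only kets whose every factor amplitude is nonzero survive.
|00⟩: (-0.9972)(-0.7151) = 0.7131
|01⟩: (-0.9972)(0.4943 + 0.4943i) = (-0.4929 - 0.4929i)
|10⟩: (0.07502)(-0.7151) = -0.05365
|11⟩: (0.07502)(0.4943 + 0.4943i) = (0.03708 + 0.03708i)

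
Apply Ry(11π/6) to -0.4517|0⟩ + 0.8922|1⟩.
0.2054|0⟩ - 0.9787|1⟩

Ry(11π/6) = [[cos(θ/2), −sin(θ/2)], [sin(θ/2), cos(θ/2)]]; θ = 11π/6, cos(θ/2) ≈ -0.965926, sin(θ/2) ≈ 0.258819.
With a = amp(|0⟩) = -0.4517 and b = amp(|1⟩) = 0.8922:
new amp(|0⟩) = (-0.965926)·a + (-0.258819)·b = 0.2054
new amp(|1⟩) = (0.258819)·a + (-0.965926)·b = -0.9787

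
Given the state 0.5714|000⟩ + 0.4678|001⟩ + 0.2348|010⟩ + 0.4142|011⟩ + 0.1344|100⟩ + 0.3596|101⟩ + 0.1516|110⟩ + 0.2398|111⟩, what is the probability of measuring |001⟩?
0.2188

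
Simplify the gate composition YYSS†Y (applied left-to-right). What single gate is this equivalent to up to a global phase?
Y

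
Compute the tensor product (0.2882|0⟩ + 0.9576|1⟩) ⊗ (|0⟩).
0.2882|00⟩ + 0.9576|10⟩

amp(|b₁b₂…⟩) = product of the factor amplitudes for bits b₁, b₂, …; only kets whose every factor amplitude is nonzero survive.
|00⟩: (0.2882)(1) = 0.2882
|10⟩: (0.9576)(1) = 0.9576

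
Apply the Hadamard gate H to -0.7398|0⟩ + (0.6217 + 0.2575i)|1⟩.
(-0.08351 + 0.1821i)|0⟩ + (-0.9627 - 0.1821i)|1⟩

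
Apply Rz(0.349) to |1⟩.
(0.9848 + 0.1736i)|1⟩

Rz(0.349) = [[e^(−iθ/2), 0], [0, e^(iθ/2)]] with e^(±iθ/2) = cos(θ/2) ± i·sin(θ/2); θ = 0.349, cos(θ/2) ≈ 0.984813, sin(θ/2) ≈ 0.173616.
With a = amp(|0⟩) = 0 and b = amp(|1⟩) = 1:
new amp(|0⟩) = (0.984813 - 0.173616i)·a = 0
new amp(|1⟩) = (0.984813 + 0.173616i)·b = (0.9848 + 0.1736i)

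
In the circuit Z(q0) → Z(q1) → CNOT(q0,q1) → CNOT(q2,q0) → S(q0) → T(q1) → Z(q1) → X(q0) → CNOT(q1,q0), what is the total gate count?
9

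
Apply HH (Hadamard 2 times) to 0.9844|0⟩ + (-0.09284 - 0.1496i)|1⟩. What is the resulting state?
0.9844|0⟩ + (-0.09284 - 0.1496i)|1⟩

H² = I, so an even number of Hadamards cancels: H^2 = I and the state is unchanged.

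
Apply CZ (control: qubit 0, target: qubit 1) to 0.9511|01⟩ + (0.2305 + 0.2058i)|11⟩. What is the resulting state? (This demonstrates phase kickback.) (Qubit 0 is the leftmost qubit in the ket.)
0.9511|01⟩ + (-0.2305 - 0.2058i)|11⟩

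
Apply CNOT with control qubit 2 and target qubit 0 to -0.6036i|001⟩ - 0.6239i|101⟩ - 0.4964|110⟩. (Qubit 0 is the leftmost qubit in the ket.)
-0.6239i|001⟩ - 0.6036i|101⟩ - 0.4964|110⟩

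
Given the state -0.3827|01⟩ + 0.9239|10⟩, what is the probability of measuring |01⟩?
0.1465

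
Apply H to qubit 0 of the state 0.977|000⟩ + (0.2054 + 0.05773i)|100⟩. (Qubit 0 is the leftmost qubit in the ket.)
(0.8361 + 0.04082i)|000⟩ + (0.5456 - 0.04082i)|100⟩

H on qubit 0 mixes each pair of kets that differ only in qubit 0: amplitudes (a, b) of (|…0…⟩, |…1…⟩) become ((a + b)/√2, (a − b)/√2). Kets absent from the input have amplitude 0.
(|000⟩, |100⟩): (a, b) = (0.977, (0.2054 + 0.05773i)) → ((0.8361 + 0.04082i), (0.5456 - 0.04082i))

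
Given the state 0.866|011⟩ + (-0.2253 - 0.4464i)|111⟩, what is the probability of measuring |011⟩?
0.75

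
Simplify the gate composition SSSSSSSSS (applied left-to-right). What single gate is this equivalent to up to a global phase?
S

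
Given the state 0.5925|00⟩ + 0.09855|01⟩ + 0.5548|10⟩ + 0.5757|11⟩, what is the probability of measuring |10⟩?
0.3078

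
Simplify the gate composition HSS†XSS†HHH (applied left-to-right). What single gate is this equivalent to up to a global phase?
Z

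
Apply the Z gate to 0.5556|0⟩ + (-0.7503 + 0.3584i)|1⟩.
0.5556|0⟩ + (0.7503 - 0.3584i)|1⟩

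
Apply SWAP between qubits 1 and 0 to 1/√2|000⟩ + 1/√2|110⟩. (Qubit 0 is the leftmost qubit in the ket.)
1/√2|000⟩ + 1/√2|110⟩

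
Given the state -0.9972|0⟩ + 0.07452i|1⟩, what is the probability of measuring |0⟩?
0.9944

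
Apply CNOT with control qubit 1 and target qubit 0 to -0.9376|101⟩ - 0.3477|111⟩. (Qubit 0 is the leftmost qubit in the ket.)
-0.3477|011⟩ - 0.9376|101⟩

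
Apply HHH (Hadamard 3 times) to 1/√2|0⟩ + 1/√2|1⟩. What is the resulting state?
|0⟩

H² = I, so H^3 = H: a single Hadamard. With (a, b) = (1/√2, 1/√2), H gives ((a + b)/√2, (a − b)/√2) = (1, 0).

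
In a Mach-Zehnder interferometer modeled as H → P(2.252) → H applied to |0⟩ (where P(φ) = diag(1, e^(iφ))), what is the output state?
(0.1851 + 0.3884i)|0⟩ + (0.8149 - 0.3884i)|1⟩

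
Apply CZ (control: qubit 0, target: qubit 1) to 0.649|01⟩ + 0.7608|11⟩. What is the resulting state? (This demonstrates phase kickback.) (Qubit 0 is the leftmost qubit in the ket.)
0.649|01⟩ - 0.7608|11⟩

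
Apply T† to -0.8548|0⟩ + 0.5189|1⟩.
-0.8548|0⟩ + (0.3669 - 0.3669i)|1⟩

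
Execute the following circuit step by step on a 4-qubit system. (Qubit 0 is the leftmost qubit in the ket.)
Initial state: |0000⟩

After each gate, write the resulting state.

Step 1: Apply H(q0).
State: 1/√2|0000⟩ + 1/√2|1000⟩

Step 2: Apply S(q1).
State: 1/√2|0000⟩ + 1/√2|1000⟩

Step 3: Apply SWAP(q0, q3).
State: 1/√2|0000⟩ + 1/√2|0001⟩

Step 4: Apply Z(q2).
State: 1/√2|0000⟩ + 1/√2|0001⟩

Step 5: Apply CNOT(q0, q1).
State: 1/√2|0000⟩ + 1/√2|0001⟩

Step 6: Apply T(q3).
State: 1/√2|0000⟩ + (1/2 + (1/2)i)|0001⟩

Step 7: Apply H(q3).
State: (0.8536 + (1/√8)i)|0000⟩ + (0.1464 - (1/√8)i)|0001⟩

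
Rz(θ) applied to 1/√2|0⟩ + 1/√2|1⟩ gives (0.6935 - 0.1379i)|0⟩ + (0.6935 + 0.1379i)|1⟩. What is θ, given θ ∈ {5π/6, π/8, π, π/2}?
π/8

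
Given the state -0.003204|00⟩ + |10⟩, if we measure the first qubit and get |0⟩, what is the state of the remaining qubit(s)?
-|0⟩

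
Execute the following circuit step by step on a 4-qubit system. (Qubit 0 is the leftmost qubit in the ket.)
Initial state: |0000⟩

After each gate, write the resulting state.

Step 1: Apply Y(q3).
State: i|0001⟩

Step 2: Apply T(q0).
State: i|0001⟩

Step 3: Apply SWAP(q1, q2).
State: i|0001⟩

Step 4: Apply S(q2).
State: i|0001⟩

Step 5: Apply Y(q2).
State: -|0011⟩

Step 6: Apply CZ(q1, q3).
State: -|0011⟩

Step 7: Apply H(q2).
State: -1/√2|0001⟩ + 1/√2|0011⟩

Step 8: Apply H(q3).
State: -1/2|0000⟩ + 1/2|0001⟩ + 1/2|0010⟩ - 1/2|0011⟩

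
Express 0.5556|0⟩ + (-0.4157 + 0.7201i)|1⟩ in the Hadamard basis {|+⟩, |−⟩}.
(0.09892 + 0.5092i)|+⟩ + (0.6868 - 0.5092i)|−⟩

With |ψ⟩ = α|0⟩ + β|1⟩, the Hadamard-basis coefficients are ⟨+|ψ⟩ = (α + β)/√2 and ⟨−|ψ⟩ = (α − β)/√2.
Here α = 0.5556, β = (-0.4157 + 0.7201i): (α + β)/√2 = (0.09892 + 0.5092i), (α − β)/√2 = (0.6868 - 0.5092i).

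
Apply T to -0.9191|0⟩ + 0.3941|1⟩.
-0.9191|0⟩ + (0.2787 + 0.2787i)|1⟩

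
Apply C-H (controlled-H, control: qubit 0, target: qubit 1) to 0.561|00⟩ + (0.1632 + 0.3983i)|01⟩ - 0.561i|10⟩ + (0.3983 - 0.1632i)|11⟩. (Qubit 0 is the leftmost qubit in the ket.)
0.561|00⟩ + (0.1632 + 0.3983i)|01⟩ + (0.2816 - 0.5121i)|10⟩ + (-0.2816 - 0.2813i)|11⟩

C-H leaves the control-|0⟩ kets |00⟩, |01⟩ unchanged and applies H to qubit 1 on the control-|1⟩ pair (|10⟩, |11⟩).
H = [[1/√2, 1/√2], [1/√2, -1/√2]].
With a = amp(|10⟩) = -0.561i and b = amp(|11⟩) = (0.3983 - 0.1632i):
new amp(|10⟩) = (1/√2)·a + (1/√2)·b = (0.2816 - 0.5121i)
new amp(|11⟩) = (1/√2)·a + (-1/√2)·b = (-0.2816 - 0.2813i)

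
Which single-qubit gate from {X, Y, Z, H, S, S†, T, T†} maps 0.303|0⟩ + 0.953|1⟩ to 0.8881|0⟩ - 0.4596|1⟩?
H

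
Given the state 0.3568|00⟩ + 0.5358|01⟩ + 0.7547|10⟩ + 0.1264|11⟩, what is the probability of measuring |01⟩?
0.2871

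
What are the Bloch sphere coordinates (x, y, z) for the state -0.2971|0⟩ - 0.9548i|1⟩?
(0, 0.5673, -0.8234)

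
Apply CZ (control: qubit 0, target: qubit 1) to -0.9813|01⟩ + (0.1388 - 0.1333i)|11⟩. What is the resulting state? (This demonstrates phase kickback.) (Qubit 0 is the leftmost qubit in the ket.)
-0.9813|01⟩ + (-0.1388 + 0.1333i)|11⟩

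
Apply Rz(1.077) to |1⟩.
(0.8585 + 0.5128i)|1⟩

Rz(1.077) = [[e^(−iθ/2), 0], [0, e^(iθ/2)]] with e^(±iθ/2) = cos(θ/2) ± i·sin(θ/2); θ = 1.077, cos(θ/2) ≈ 0.858479, sin(θ/2) ≈ 0.512849.
With a = amp(|0⟩) = 0 and b = amp(|1⟩) = 1:
new amp(|0⟩) = (0.858479 - 0.512849i)·a = 0
new amp(|1⟩) = (0.858479 + 0.512849i)·b = (0.8585 + 0.5128i)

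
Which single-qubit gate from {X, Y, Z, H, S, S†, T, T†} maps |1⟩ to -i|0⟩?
Y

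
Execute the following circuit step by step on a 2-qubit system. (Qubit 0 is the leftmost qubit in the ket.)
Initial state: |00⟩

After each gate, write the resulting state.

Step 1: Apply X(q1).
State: |01⟩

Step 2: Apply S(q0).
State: |01⟩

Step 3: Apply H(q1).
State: 1/√2|00⟩ - 1/√2|01⟩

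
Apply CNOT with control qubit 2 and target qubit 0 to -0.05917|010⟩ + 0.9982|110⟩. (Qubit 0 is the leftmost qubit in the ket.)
-0.05917|010⟩ + 0.9982|110⟩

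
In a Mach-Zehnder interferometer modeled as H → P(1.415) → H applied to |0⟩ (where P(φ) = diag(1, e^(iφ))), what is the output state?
(0.5776 + 0.4939i)|0⟩ + (0.4224 - 0.4939i)|1⟩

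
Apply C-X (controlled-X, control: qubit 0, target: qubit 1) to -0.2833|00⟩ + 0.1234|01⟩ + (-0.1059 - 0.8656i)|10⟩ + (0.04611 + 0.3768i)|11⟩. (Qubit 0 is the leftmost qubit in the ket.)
-0.2833|00⟩ + 0.1234|01⟩ + (0.04611 + 0.3768i)|10⟩ + (-0.1059 - 0.8656i)|11⟩

C-X leaves the control-|0⟩ kets |00⟩, |01⟩ unchanged and applies X to qubit 1 on the control-|1⟩ pair (|10⟩, |11⟩).
X = [[0, 1], [1, 0]].
With a = amp(|10⟩) = (-0.1059 - 0.8656i) and b = amp(|11⟩) = (0.04611 + 0.3768i):
new amp(|10⟩) = (1)·b = (0.04611 + 0.3768i)
new amp(|11⟩) = (1)·a = (-0.1059 - 0.8656i)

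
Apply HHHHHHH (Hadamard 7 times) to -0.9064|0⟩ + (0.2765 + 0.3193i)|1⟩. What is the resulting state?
(-0.4454 + 0.2258i)|0⟩ + (-0.8364 - 0.2258i)|1⟩

H² = I, so H^7 = H: a single Hadamard. With (a, b) = (-0.9064, (0.2765 + 0.3193i)), H gives ((a + b)/√2, (a − b)/√2) = ((-0.4454 + 0.2258i), (-0.8364 - 0.2258i)).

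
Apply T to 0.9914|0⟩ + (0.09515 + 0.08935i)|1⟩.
0.9914|0⟩ + (0.004101 + 0.1305i)|1⟩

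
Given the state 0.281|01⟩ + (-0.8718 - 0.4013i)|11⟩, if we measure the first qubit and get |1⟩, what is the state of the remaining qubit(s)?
(-0.9084 - 0.4181i)|1⟩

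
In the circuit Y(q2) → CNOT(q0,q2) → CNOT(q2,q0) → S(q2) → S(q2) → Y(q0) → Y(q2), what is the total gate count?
7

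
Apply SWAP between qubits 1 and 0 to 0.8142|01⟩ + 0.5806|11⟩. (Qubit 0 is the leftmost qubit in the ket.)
0.8142|10⟩ + 0.5806|11⟩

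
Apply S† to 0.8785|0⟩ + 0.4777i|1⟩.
0.8785|0⟩ + 0.4777|1⟩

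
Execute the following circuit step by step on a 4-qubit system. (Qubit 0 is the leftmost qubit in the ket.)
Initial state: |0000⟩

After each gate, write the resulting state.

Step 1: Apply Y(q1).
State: i|0100⟩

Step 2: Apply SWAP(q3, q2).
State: i|0100⟩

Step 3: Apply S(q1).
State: -|0100⟩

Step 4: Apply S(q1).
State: -i|0100⟩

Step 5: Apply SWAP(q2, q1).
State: -i|0010⟩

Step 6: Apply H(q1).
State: -(1/√2)i|0010⟩ - (1/√2)i|0110⟩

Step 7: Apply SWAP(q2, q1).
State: -(1/√2)i|0100⟩ - (1/√2)i|0110⟩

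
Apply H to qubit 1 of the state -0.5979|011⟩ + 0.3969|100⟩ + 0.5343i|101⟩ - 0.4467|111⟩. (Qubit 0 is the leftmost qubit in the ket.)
-0.4228|001⟩ + 0.4228|011⟩ + 0.2807|100⟩ + (-0.3159 + 0.3778i)|101⟩ + 0.2807|110⟩ + (0.3159 + 0.3778i)|111⟩

H on qubit 1 mixes each pair of kets that differ only in qubit 1: amplitudes (a, b) of (|…0…⟩, |…1…⟩) become ((a + b)/√2, (a − b)/√2). Kets absent from the input have amplitude 0.
(|001⟩, |011⟩): (a, b) = (0, -0.5979) → (-0.4228, 0.4228)
(|100⟩, |110⟩): (a, b) = (0.3969, 0) → (0.2807, 0.2807)
(|101⟩, |111⟩): (a, b) = (0.5343i, -0.4467) → ((-0.3159 + 0.3778i), (0.3159 + 0.3778i))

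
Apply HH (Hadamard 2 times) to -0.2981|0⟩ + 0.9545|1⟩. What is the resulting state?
-0.2981|0⟩ + 0.9545|1⟩

H² = I, so an even number of Hadamards cancels: H^2 = I and the state is unchanged.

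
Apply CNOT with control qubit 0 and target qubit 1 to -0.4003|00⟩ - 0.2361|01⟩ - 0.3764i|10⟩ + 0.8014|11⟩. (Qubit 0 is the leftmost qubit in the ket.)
-0.4003|00⟩ - 0.2361|01⟩ + 0.8014|10⟩ - 0.3764i|11⟩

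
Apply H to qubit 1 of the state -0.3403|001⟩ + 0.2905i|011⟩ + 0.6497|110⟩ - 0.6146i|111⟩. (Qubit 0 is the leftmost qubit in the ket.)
(-0.2406 + 0.2054i)|001⟩ + (-0.2406 - 0.2054i)|011⟩ + 0.4594|100⟩ - 0.4346i|101⟩ - 0.4594|110⟩ + 0.4346i|111⟩

H on qubit 1 mixes each pair of kets that differ only in qubit 1: amplitudes (a, b) of (|…0…⟩, |…1…⟩) become ((a + b)/√2, (a − b)/√2). Kets absent from the input have amplitude 0.
(|001⟩, |011⟩): (a, b) = (-0.3403, 0.2905i) → ((-0.2406 + 0.2054i), (-0.2406 - 0.2054i))
(|100⟩, |110⟩): (a, b) = (0, 0.6497) → (0.4594, -0.4594)
(|101⟩, |111⟩): (a, b) = (0, -0.6146i) → (-0.4346i, 0.4346i)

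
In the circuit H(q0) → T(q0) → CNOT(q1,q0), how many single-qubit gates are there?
2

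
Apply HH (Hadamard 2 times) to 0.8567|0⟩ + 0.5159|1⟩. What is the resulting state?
0.8567|0⟩ + 0.5159|1⟩

H² = I, so an even number of Hadamards cancels: H^2 = I and the state is unchanged.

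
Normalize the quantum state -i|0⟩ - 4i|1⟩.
-0.2425i|0⟩ - 0.9701i|1⟩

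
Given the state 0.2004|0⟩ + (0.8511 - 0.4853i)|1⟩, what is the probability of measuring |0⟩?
0.04016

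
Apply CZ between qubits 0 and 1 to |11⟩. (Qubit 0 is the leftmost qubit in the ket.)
-|11⟩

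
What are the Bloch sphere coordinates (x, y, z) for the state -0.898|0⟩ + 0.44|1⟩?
(-0.7902, 0, 0.6128)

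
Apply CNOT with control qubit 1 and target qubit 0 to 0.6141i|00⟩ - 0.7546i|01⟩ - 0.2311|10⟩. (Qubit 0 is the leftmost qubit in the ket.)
0.6141i|00⟩ - 0.2311|10⟩ - 0.7546i|11⟩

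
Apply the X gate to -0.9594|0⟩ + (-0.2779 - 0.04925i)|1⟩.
(-0.2779 - 0.04925i)|0⟩ - 0.9594|1⟩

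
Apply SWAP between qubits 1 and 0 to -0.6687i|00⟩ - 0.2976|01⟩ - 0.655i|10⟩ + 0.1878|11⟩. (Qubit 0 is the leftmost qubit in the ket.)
-0.6687i|00⟩ - 0.655i|01⟩ - 0.2976|10⟩ + 0.1878|11⟩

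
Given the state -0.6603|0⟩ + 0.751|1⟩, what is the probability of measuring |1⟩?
0.564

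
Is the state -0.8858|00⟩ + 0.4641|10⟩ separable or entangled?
Separable

Writing the state as a|00⟩ + b|01⟩ + c|10⟩ + d|11⟩, it is a product state iff ad − bc = 0.
Here (a, b, c, d) = (-0.8858, 0, 0.4641, 0): ad − bc = (-0.8858)(0) − (0)(0.4641) = 0, so the state is separable.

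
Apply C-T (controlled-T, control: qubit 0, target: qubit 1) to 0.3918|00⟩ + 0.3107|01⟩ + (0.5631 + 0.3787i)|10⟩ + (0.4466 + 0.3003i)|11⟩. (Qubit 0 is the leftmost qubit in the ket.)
0.3918|00⟩ + 0.3107|01⟩ + (0.5631 + 0.3787i)|10⟩ + (0.1034 + 0.5281i)|11⟩

C-T leaves the control-|0⟩ kets |00⟩, |01⟩ unchanged and applies T to qubit 1 on the control-|1⟩ pair (|10⟩, |11⟩).
T = [[1, 0], [0, (1/√2 + (1/√2)i)]].
With a = amp(|10⟩) = (0.5631 + 0.3787i) and b = amp(|11⟩) = (0.4466 + 0.3003i):
new amp(|10⟩) = (1)·a = (0.5631 + 0.3787i)
new amp(|11⟩) = (1/√2 + (1/√2)i)·b = (0.1034 + 0.5281i)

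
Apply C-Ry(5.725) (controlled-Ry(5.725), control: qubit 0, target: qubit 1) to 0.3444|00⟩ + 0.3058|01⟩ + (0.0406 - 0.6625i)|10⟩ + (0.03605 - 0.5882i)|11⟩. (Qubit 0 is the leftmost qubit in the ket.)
0.3444|00⟩ + 0.3058|01⟩ + (-0.04896 + 0.7989i)|10⟩ + (-0.02347 + 0.3829i)|11⟩

C-Ry(5.725) leaves the control-|0⟩ kets |00⟩, |01⟩ unchanged and applies Ry(5.725) to qubit 1 on the control-|1⟩ pair (|10⟩, |11⟩).
Ry(5.725) = [[cos(θ/2), −sin(θ/2)], [sin(θ/2), cos(θ/2)]]; θ = 5.725, cos(θ/2) ≈ -0.961306, sin(θ/2) ≈ 0.275484.
With a = amp(|10⟩) = (0.0406 - 0.6625i) and b = amp(|11⟩) = (0.03605 - 0.5882i):
new amp(|10⟩) = (-0.961306)·a + (-0.275484)·b = (-0.04896 + 0.7989i)
new amp(|11⟩) = (0.275484)·a + (-0.961306)·b = (-0.02347 + 0.3829i)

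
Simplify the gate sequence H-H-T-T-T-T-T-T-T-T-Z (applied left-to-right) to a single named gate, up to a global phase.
Z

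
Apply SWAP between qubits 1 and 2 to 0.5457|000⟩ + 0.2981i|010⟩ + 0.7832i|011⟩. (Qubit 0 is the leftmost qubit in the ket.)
0.5457|000⟩ + 0.2981i|001⟩ + 0.7832i|011⟩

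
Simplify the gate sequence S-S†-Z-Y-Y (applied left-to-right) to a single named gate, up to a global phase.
Z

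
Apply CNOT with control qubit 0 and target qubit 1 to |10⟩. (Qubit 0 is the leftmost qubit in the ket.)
|11⟩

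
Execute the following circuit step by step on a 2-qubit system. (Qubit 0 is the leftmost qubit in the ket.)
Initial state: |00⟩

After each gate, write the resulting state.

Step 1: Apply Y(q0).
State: i|10⟩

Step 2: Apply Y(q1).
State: -|11⟩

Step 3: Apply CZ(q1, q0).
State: |11⟩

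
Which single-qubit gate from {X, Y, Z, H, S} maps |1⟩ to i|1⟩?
S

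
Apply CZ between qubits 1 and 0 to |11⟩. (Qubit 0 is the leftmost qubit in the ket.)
-|11⟩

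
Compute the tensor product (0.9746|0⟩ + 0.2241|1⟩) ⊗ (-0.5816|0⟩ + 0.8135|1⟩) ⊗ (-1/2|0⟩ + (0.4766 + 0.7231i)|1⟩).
0.2834|000⟩ + (-0.2701 - 0.4099i)|001⟩ - 0.3964|010⟩ + (0.3779 + 0.5733i)|011⟩ + 0.06517|100⟩ + (-0.06212 - 0.09425i)|101⟩ - 0.09115|110⟩ + (0.08689 + 0.1318i)|111⟩

amp(|b₁b₂…⟩) = product of the factor amplitudes for bits b₁, b₂, …; only kets whose every factor amplitude is nonzero survive.
|000⟩: (0.9746)(-0.5816)(-1/2) = 0.2834
|001⟩: (0.9746)(-0.5816)(0.4766 + 0.7231i) = (-0.2701 - 0.4099i)
|010⟩: (0.9746)(0.8135)(-1/2) = -0.3964
|011⟩: (0.9746)(0.8135)(0.4766 + 0.7231i) = (0.3779 + 0.5733i)
|100⟩: (0.2241)(-0.5816)(-1/2) = 0.06517
|101⟩: (0.2241)(-0.5816)(0.4766 + 0.7231i) = (-0.06212 - 0.09425i)
|110⟩: (0.2241)(0.8135)(-1/2) = -0.09115
|111⟩: (0.2241)(0.8135)(0.4766 + 0.7231i) = (0.08689 + 0.1318i)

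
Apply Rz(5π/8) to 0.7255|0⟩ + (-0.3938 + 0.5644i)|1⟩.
(0.4031 - 0.6032i)|0⟩ + (-0.6881 - 0.01387i)|1⟩

Rz(5π/8) = [[e^(−iθ/2), 0], [0, e^(iθ/2)]] with e^(±iθ/2) = cos(θ/2) ± i·sin(θ/2); θ = 5π/8, cos(θ/2) ≈ 0.55557, sin(θ/2) ≈ 0.83147.
With a = amp(|0⟩) = 0.7255 and b = amp(|1⟩) = (-0.3938 + 0.5644i):
new amp(|0⟩) = (0.55557 - 0.83147i)·a = (0.4031 - 0.6032i)
new amp(|1⟩) = (0.55557 + 0.83147i)·b = (-0.6881 - 0.01387i)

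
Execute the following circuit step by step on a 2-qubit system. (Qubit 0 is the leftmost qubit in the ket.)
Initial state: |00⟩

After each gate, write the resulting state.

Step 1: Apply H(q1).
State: 1/√2|00⟩ + 1/√2|01⟩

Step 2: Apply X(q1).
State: 1/√2|00⟩ + 1/√2|01⟩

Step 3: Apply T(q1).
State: 1/√2|00⟩ + (1/2 + (1/2)i)|01⟩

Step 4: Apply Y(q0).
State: (1/√2)i|10⟩ + (-1/2 + (1/2)i)|11⟩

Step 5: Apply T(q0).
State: (-1/2 + (1/2)i)|10⟩ - 1/√2|11⟩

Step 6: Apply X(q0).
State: (-1/2 + (1/2)i)|00⟩ - 1/√2|01⟩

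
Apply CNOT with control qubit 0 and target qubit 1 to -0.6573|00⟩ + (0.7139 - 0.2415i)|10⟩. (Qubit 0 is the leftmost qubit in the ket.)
-0.6573|00⟩ + (0.7139 - 0.2415i)|11⟩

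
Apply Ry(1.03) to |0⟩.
0.8703|0⟩ + 0.4925|1⟩

Ry(1.03) = [[cos(θ/2), −sin(θ/2)], [sin(θ/2), cos(θ/2)]]; θ = 1.03, cos(θ/2) ≈ 0.870293, sin(θ/2) ≈ 0.492535.
With a = amp(|0⟩) = 1 and b = amp(|1⟩) = 0:
new amp(|0⟩) = (0.870293)·a + (-0.492535)·b = 0.8703
new amp(|1⟩) = (0.492535)·a + (0.870293)·b = 0.4925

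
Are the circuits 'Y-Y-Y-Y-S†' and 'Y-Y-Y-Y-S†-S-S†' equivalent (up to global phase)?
Yes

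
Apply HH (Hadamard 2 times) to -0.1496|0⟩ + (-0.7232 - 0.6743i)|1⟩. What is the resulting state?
-0.1496|0⟩ + (-0.7232 - 0.6743i)|1⟩

H² = I, so an even number of Hadamards cancels: H^2 = I and the state is unchanged.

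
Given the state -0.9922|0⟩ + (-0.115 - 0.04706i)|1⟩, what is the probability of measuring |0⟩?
0.9845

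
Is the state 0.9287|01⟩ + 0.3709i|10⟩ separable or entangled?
Entangled

Writing the state as a|00⟩ + b|01⟩ + c|10⟩ + d|11⟩, it is a product state iff ad − bc = 0.
Here (a, b, c, d) = (0, 0.9287, 0.3709i, 0): ad − bc = (0)(0) − (0.9287)(0.3709i) = -0.3445i ≠ 0, so the state is entangled.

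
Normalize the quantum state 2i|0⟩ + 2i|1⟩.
(1/√2)i|0⟩ + (1/√2)i|1⟩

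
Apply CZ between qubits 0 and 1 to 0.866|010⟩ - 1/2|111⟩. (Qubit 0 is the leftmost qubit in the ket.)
0.866|010⟩ + 1/2|111⟩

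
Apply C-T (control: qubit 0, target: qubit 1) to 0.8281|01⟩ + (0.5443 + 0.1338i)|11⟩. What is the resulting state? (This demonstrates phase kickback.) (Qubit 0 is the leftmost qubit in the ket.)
0.8281|01⟩ + (0.2903 + 0.4795i)|11⟩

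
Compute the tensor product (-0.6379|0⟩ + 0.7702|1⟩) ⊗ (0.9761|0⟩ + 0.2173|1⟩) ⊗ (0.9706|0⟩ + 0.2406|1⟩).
-0.6043|000⟩ - 0.1498|001⟩ - 0.1345|010⟩ - 0.03335|011⟩ + 0.7297|100⟩ + 0.1809|101⟩ + 0.1624|110⟩ + 0.04027|111⟩

amp(|b₁b₂…⟩) = product of the factor amplitudes for bits b₁, b₂, …; only kets whose every factor amplitude is nonzero survive.
|000⟩: (-0.6379)(0.9761)(0.9706) = -0.6043
|001⟩: (-0.6379)(0.9761)(0.2406) = -0.1498
|010⟩: (-0.6379)(0.2173)(0.9706) = -0.1345
|011⟩: (-0.6379)(0.2173)(0.2406) = -0.03335
|100⟩: (0.7702)(0.9761)(0.9706) = 0.7297
|101⟩: (0.7702)(0.9761)(0.2406) = 0.1809
|110⟩: (0.7702)(0.2173)(0.9706) = 0.1624
|111⟩: (0.7702)(0.2173)(0.2406) = 0.04027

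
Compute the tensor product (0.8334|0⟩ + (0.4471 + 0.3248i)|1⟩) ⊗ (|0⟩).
0.8334|00⟩ + (0.4471 + 0.3248i)|10⟩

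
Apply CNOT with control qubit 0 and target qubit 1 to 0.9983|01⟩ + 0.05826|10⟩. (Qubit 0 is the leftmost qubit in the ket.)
0.9983|01⟩ + 0.05826|11⟩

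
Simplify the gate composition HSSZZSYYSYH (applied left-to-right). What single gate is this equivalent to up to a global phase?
Y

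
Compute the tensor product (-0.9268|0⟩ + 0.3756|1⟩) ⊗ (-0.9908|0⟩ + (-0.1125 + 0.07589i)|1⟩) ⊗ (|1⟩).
0.9183|001⟩ + (0.1043 - 0.07033i)|011⟩ - 0.3721|101⟩ + (-0.04226 + 0.0285i)|111⟩

amp(|b₁b₂…⟩) = product of the factor amplitudes for bits b₁, b₂, …; only kets whose every factor amplitude is nonzero survive.
|001⟩: (-0.9268)(-0.9908)(1) = 0.9183
|011⟩: (-0.9268)(-0.1125 + 0.07589i)(1) = (0.1043 - 0.07033i)
|101⟩: (0.3756)(-0.9908)(1) = -0.3721
|111⟩: (0.3756)(-0.1125 + 0.07589i)(1) = (-0.04226 + 0.0285i)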